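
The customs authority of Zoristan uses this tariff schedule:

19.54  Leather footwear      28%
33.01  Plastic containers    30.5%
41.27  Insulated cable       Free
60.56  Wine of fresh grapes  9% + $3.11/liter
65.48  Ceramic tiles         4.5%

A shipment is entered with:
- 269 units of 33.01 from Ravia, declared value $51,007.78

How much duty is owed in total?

Line 1 (33.01, Ravia, 269 units, $51,007.78):
Base rate for 33.01 is 30.5%.
Duty = $51,007.78 × 30.5% = $15,557.37.

$15,557.37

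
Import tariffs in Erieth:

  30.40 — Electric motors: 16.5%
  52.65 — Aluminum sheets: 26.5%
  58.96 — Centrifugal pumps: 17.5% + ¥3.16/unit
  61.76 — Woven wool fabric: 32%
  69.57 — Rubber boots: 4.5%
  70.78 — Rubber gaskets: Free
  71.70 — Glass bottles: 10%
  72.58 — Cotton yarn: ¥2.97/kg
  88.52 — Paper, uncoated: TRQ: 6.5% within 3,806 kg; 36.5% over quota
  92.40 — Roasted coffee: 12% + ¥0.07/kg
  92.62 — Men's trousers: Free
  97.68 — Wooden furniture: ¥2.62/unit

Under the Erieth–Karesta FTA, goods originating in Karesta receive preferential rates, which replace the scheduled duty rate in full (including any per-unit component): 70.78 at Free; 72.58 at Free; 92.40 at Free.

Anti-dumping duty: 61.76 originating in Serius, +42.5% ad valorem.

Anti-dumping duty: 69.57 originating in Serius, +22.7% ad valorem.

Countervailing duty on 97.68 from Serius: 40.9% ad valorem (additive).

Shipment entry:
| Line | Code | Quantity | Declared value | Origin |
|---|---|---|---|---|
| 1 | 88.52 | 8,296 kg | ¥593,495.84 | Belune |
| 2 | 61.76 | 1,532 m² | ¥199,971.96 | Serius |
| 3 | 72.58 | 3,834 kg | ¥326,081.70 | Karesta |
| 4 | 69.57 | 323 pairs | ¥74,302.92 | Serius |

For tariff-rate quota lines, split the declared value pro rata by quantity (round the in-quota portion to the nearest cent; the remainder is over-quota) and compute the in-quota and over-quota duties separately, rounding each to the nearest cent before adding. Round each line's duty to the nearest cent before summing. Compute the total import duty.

Line 1 (88.52, Belune, 8,296 kg, ¥593,495.84):
Code 88.52 is under a tariff-rate quota (threshold 3,806 kg). In-quota: 3,806 kg at 6.5%; over-quota: 4,490 kg at 36.5%.
Pro-rata value split: in-quota = ¥593,495.84 × 3,806/8,296 = ¥272,281.24; over-quota = ¥593,495.84 − ¥272,281.24 = ¥321,214.60.
In-quota duty = ¥272,281.24 × 6.5% = ¥17,698.28. Over-quota duty = ¥321,214.60 × 36.5% = ¥117,243.33.
Line duty = ¥17,698.28 + ¥117,243.33 = ¥134,941.61.
Line 2 (61.76, Serius, 1,532 m², ¥199,971.96):
Base rate for 61.76 is 32%.
Additional duty on 61.76 from Serius: +42.5%. Applied ad valorem rate: 32% + 42.5% = 74.5%.
Duty = ¥199,971.96 × 74.5% = ¥148,979.11.
Line 3 (72.58, Karesta, 3,834 kg, ¥326,081.70):
Base rate for 72.58 is ¥2.97/kg.
Origin Karesta qualifies under the Erieth–Karesta agreement and 72.58 is covered: preferential rate Free applies instead.
Duty = ¥326,081.70 × 0% = ¥0.00.
Line 4 (69.57, Serius, 323 pairs, ¥74,302.92):
Base rate for 69.57 is 4.5%.
Additional duty on 69.57 from Serius: +22.7%. Applied ad valorem rate: 4.5% + 22.7% = 27.2%.
Duty = ¥74,302.92 × 27.2% = ¥20,210.39.
Total = ¥134,941.61 + ¥148,979.11 + ¥0.00 + ¥20,210.39 = ¥304,131.11.

¥304,131.11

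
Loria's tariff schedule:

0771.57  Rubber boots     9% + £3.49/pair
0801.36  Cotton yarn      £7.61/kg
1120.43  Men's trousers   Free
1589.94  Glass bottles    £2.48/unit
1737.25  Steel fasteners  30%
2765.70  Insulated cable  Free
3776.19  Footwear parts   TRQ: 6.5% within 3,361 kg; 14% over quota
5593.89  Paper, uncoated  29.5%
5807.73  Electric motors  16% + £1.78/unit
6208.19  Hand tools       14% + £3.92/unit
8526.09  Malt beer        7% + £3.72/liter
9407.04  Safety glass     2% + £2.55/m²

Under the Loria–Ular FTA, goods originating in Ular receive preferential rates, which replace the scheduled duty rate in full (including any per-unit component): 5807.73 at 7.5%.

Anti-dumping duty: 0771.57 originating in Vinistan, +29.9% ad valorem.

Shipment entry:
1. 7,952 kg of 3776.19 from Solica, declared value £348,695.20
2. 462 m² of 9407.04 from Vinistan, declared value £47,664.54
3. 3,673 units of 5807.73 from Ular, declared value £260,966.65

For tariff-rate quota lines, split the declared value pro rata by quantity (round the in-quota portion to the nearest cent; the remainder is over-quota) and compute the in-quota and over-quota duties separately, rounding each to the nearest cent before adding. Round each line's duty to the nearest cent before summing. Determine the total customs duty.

Line 1 (3776.19, Solica, 7,952 kg, £348,695.20):
Code 3776.19 is under a tariff-rate quota (threshold 3,361 kg). In-quota: 3,361 kg at 6.5%; over-quota: 4,591 kg at 14%.
Pro-rata value split: in-quota = £348,695.20 × 3,361/7,952 = £147,379.85; over-quota = £348,695.20 − £147,379.85 = £201,315.35.
In-quota duty = £147,379.85 × 6.5% = £9,579.69. Over-quota duty = £201,315.35 × 14% = £28,184.15.
Line duty = £9,579.69 + £28,184.15 = £37,763.84.
Line 2 (9407.04, Vinistan, 462 m², £47,664.54):
Base rate for 9407.04 is 2% + £2.55/m².
Duty = £47,664.54 × 2% + 462 × £2.55 = £2,131.39.
Line 3 (5807.73, Ular, 3,673 units, £260,966.65):
Base rate for 5807.73 is 16% + £1.78/unit.
Origin Ular qualifies under the Loria–Ular agreement and 5807.73 is covered: preferential rate 7.5% applies instead.
Duty = £260,966.65 × 7.5% = £19,572.50.
Total = £37,763.84 + £2,131.39 + £19,572.50 = £59,467.73.

£59,467.73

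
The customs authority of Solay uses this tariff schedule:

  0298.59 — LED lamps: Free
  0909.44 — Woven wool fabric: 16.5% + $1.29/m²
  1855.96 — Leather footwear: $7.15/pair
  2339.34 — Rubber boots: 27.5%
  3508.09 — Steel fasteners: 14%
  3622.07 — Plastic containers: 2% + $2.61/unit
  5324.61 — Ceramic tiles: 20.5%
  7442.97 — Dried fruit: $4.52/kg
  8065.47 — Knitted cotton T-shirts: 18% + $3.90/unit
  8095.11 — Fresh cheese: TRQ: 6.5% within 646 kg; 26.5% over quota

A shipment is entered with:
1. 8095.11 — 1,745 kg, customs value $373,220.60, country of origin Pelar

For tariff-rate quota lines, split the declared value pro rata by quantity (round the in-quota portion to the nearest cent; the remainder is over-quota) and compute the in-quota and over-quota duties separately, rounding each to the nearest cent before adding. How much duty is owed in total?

$71,270.16

Line 1 (8095.11, Pelar, 1,745 kg, $373,220.60):
Code 8095.11 is under a tariff-rate quota (threshold 646 kg). In-quota: 646 kg at 6.5%; over-quota: 1,099 kg at 26.5%.
Pro-rata value split: in-quota = $373,220.60 × 646/1,745 = $138,166.48; over-quota = $373,220.60 − $138,166.48 = $235,054.12.
In-quota duty = $138,166.48 × 6.5% = $8,980.82. Over-quota duty = $235,054.12 × 26.5% = $62,289.34.
Line duty = $8,980.82 + $62,289.34 = $71,270.16.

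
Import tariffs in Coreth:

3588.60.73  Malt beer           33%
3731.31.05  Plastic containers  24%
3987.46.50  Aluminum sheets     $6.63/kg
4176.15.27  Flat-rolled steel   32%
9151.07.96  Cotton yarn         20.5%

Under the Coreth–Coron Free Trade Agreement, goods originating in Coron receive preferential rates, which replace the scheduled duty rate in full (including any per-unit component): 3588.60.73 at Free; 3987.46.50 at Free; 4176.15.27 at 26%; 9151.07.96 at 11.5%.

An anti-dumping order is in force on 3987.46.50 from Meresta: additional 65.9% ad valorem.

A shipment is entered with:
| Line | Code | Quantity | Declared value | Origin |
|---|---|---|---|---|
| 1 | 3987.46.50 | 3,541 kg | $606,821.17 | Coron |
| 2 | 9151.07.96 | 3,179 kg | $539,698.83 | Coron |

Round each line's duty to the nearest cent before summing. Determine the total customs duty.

Line 1 (3987.46.50, Coron, 3,541 kg, $606,821.17):
Base rate for 3987.46.50 is $6.63/kg.
Origin Coron qualifies under the Coreth–Coron agreement and 3987.46.50 is covered: preferential rate Free applies instead.
The additional-duty order on 3987.46.50 targets Meresta, not Coron; it does not apply.
Duty = $606,821.17 × 0% = $0.00.
Line 2 (9151.07.96, Coron, 3,179 kg, $539,698.83):
Base rate for 9151.07.96 is 20.5%.
Origin Coron qualifies under the Coreth–Coron agreement and 9151.07.96 is covered: preferential rate 11.5% applies instead.
Duty = $539,698.83 × 11.5% = $62,065.37.
Total = $0.00 + $62,065.37 = $62,065.37.

$62,065.37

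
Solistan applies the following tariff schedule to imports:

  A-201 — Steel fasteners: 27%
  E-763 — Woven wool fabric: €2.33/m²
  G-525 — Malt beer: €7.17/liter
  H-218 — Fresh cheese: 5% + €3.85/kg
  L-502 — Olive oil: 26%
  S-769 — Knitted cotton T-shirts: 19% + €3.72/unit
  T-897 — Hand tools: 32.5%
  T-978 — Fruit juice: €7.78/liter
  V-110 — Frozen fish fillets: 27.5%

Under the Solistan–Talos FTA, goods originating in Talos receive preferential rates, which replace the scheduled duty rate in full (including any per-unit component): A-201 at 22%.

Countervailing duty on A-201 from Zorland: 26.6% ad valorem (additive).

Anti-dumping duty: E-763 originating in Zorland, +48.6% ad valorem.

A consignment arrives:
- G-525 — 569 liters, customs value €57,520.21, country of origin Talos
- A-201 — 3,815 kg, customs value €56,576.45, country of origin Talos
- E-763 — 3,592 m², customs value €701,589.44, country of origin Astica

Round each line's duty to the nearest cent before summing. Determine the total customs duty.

€24,895.91

Line 1 (G-525, Talos, 569 liters, €57,520.21):
Base rate for G-525 is €7.17/liter.
Origin Talos is the FTA partner but G-525 is not on the preference list; base rate stands.
Duty = 569 × €7.17 = €4,079.73.
Line 2 (A-201, Talos, 3,815 kg, €56,576.45):
Base rate for A-201 is 27%.
Origin Talos qualifies under the Solistan–Talos agreement and A-201 is covered: preferential rate 22% applies instead.
The additional-duty order on A-201 targets Zorland, not Talos; it does not apply.
Duty = €56,576.45 × 22% = €12,446.82.
Line 3 (E-763, Astica, 3,592 m², €701,589.44):
Base rate for E-763 is €2.33/m².
The additional-duty order on E-763 targets Zorland, not Astica; it does not apply.
Duty = 3,592 × €2.33 = €8,369.36.
Total = €4,079.73 + €12,446.82 + €8,369.36 = €24,895.91.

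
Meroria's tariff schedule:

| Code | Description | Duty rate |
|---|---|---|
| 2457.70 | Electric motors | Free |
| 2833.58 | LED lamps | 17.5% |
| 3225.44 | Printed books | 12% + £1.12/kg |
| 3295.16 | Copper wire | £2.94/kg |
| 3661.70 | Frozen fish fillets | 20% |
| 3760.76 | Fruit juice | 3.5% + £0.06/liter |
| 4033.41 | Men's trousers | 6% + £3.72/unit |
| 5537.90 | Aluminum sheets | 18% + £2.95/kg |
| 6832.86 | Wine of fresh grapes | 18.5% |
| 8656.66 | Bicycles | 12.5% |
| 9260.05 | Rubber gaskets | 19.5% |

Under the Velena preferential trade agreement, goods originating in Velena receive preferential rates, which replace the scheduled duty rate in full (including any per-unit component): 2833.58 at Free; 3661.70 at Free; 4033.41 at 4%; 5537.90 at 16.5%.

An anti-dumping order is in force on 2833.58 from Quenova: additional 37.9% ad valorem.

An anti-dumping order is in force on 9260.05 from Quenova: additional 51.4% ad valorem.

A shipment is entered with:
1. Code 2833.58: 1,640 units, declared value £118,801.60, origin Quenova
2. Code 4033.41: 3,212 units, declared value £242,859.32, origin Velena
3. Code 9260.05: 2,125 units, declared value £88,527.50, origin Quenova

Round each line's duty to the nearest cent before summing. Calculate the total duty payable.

Line 1 (2833.58, Quenova, 1,640 units, £118,801.60):
Base rate for 2833.58 is 17.5%.
2833.58 has an FTA preferential rate, but origin Quenova is not Velena; base rate stands.
Additional duty on 2833.58 from Quenova: +37.9%. Applied ad valorem rate: 17.5% + 37.9% = 55.4%.
Duty = £118,801.60 × 55.4% = £65,816.09.
Line 2 (4033.41, Velena, 3,212 units, £242,859.32):
Base rate for 4033.41 is 6% + £3.72/unit.
Origin Velena qualifies under the Meroria–Velena agreement and 4033.41 is covered: preferential rate 4% applies instead.
Duty = £242,859.32 × 4% = £9,714.37.
Line 3 (9260.05, Quenova, 2,125 units, £88,527.50):
Base rate for 9260.05 is 19.5%.
Additional duty on 9260.05 from Quenova: +51.4%. Applied ad valorem rate: 19.5% + 51.4% = 70.9%.
Duty = £88,527.50 × 70.9% = £62,766.00.
Total = £65,816.09 + £9,714.37 + £62,766.00 = £138,296.46.

£138,296.46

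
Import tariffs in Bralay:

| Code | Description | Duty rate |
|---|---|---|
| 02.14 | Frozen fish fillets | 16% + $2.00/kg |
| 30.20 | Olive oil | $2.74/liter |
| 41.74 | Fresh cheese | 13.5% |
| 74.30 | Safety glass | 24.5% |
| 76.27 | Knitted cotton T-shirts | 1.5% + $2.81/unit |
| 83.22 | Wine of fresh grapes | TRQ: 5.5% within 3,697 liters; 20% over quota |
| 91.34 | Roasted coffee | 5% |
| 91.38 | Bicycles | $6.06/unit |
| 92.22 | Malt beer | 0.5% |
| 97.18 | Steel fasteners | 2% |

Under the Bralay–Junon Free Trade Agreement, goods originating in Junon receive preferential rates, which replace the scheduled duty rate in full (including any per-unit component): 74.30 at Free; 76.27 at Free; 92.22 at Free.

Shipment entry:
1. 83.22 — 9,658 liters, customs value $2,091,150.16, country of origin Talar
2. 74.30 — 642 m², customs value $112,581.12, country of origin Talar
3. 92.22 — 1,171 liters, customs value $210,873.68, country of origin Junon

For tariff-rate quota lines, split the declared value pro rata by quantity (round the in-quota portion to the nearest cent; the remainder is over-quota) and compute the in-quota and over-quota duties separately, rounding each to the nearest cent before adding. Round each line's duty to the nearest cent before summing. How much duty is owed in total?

Line 1 (83.22, Talar, 9,658 liters, $2,091,150.16):
Code 83.22 is under a tariff-rate quota (threshold 3,697 liters). In-quota: 3,697 liters at 5.5%; over-quota: 5,961 liters at 20%.
Pro-rata value split: in-quota = $2,091,150.16 × 3,697/9,658 = $800,474.44; over-quota = $2,091,150.16 − $800,474.44 = $1,290,675.72.
In-quota duty = $800,474.44 × 5.5% = $44,026.09. Over-quota duty = $1,290,675.72 × 20% = $258,135.14.
Line duty = $44,026.09 + $258,135.14 = $302,161.23.
Line 2 (74.30, Talar, 642 m², $112,581.12):
Base rate for 74.30 is 24.5%.
74.30 has an FTA preferential rate, but origin Talar is not Junon; base rate stands.
Duty = $112,581.12 × 24.5% = $27,582.37.
Line 3 (92.22, Junon, 1,171 liters, $210,873.68):
Base rate for 92.22 is 0.5%.
Origin Junon qualifies under the Bralay–Junon agreement and 92.22 is covered: preferential rate Free applies instead.
Duty = $210,873.68 × 0% = $0.00.
Total = $302,161.23 + $27,582.37 + $0.00 = $329,743.60.

$329,743.60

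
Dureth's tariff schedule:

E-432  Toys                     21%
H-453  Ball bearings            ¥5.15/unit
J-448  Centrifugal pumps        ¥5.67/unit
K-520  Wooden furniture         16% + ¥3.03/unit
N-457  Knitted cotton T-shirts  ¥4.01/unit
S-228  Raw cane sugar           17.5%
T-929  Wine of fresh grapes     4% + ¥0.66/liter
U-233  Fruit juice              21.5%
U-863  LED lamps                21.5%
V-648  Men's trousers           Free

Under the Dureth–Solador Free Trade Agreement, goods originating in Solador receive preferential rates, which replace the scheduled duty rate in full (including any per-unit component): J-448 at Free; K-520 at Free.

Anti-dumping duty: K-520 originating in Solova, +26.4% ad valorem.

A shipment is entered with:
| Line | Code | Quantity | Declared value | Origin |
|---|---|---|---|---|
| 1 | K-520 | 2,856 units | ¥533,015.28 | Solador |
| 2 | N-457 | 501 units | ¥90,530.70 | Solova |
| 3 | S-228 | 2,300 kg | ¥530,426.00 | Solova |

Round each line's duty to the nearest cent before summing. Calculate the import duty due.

¥94,833.56

Line 1 (K-520, Solador, 2,856 units, ¥533,015.28):
Base rate for K-520 is 16% + ¥3.03/unit.
Origin Solador qualifies under the Dureth–Solador agreement and K-520 is covered: preferential rate Free applies instead.
The additional-duty order on K-520 targets Solova, not Solador; it does not apply.
Duty = ¥533,015.28 × 0% = ¥0.00.
Line 2 (N-457, Solova, 501 units, ¥90,530.70):
Base rate for N-457 is ¥4.01/unit.
Duty = 501 × ¥4.01 = ¥2,009.01.
Line 3 (S-228, Solova, 2,300 kg, ¥530,426.00):
Base rate for S-228 is 17.5%.
Duty = ¥530,426.00 × 17.5% = ¥92,824.55.
Total = ¥0.00 + ¥2,009.01 + ¥92,824.55 = ¥94,833.56.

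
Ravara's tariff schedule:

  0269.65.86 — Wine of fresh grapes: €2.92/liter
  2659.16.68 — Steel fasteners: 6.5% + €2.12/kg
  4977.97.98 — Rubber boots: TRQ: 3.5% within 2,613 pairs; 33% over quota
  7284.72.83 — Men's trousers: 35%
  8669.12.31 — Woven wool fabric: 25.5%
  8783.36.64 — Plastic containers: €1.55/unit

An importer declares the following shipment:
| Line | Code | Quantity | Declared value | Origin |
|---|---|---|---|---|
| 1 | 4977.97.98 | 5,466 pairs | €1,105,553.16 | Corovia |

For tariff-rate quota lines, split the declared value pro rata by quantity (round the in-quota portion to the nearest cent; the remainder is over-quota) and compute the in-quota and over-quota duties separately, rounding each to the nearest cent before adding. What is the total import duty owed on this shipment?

€208,923.46

Line 1 (4977.97.98, Corovia, 5,466 pairs, €1,105,553.16):
Code 4977.97.98 is under a tariff-rate quota (threshold 2,613 pairs). In-quota: 2,613 pairs at 3.5%; over-quota: 2,853 pairs at 33%.
Pro-rata value split: in-quota = €1,105,553.16 × 2,613/5,466 = €528,505.38; over-quota = €1,105,553.16 − €528,505.38 = €577,047.78.
In-quota duty = €528,505.38 × 3.5% = €18,497.69. Over-quota duty = €577,047.78 × 33% = €190,425.77.
Line duty = €18,497.69 + €190,425.77 = €208,923.46.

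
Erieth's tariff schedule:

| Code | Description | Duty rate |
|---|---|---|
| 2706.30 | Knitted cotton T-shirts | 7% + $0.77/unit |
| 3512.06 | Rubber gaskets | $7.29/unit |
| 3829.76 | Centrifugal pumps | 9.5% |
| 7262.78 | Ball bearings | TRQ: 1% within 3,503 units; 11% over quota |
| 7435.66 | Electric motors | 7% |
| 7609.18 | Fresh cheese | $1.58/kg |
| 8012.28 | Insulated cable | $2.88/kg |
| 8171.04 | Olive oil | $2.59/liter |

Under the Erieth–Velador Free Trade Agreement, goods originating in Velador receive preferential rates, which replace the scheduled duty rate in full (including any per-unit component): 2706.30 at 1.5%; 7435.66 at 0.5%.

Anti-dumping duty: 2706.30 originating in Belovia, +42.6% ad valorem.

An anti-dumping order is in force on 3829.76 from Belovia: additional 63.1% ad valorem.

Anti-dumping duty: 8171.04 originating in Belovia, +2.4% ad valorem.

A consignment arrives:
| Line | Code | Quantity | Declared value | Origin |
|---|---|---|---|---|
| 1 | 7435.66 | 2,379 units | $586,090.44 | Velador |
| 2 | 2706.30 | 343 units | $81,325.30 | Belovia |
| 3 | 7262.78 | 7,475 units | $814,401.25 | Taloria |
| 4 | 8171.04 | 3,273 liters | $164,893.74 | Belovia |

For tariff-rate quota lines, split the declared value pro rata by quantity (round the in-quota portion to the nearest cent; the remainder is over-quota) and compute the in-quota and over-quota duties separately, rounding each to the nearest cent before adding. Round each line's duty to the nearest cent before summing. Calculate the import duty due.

$107,385.38

Line 1 (7435.66, Velador, 2,379 units, $586,090.44):
Base rate for 7435.66 is 7%.
Origin Velador qualifies under the Erieth–Velador agreement and 7435.66 is covered: preferential rate 0.5% applies instead.
Duty = $586,090.44 × 0.5% = $2,930.45.
Line 2 (2706.30, Belovia, 343 units, $81,325.30):
Base rate for 2706.30 is 7% + $0.77/unit.
2706.30 has an FTA preferential rate, but origin Belovia is not Velador; base rate stands.
Additional duty on 2706.30 from Belovia: +42.6%. Applied ad valorem rate: 7% + 42.6% = 49.6%.
Duty = $81,325.30 × 49.6% + 343 × $0.77 = $40,601.46.
Line 3 (7262.78, Taloria, 7,475 units, $814,401.25):
Code 7262.78 is under a tariff-rate quota (threshold 3,503 units). In-quota: 3,503 units at 1%; over-quota: 3,972 units at 11%.
Pro-rata value split: in-quota = $814,401.25 × 3,503/7,475 = $381,651.85; over-quota = $814,401.25 − $381,651.85 = $432,749.40.
In-quota duty = $381,651.85 × 1% = $3,816.52. Over-quota duty = $432,749.40 × 11% = $47,602.43.
Line duty = $3,816.52 + $47,602.43 = $51,418.95.
Line 4 (8171.04, Belovia, 3,273 liters, $164,893.74):
Base rate for 8171.04 is $2.59/liter.
Additional duty on 8171.04 from Belovia: +2.4% ad valorem. Applied ad valorem rate = 2.4%.
Duty = $164,893.74 × 2.4% + 3,273 × $2.59 = $12,434.52.
Total = $2,930.45 + $40,601.46 + $51,418.95 + $12,434.52 = $107,385.38.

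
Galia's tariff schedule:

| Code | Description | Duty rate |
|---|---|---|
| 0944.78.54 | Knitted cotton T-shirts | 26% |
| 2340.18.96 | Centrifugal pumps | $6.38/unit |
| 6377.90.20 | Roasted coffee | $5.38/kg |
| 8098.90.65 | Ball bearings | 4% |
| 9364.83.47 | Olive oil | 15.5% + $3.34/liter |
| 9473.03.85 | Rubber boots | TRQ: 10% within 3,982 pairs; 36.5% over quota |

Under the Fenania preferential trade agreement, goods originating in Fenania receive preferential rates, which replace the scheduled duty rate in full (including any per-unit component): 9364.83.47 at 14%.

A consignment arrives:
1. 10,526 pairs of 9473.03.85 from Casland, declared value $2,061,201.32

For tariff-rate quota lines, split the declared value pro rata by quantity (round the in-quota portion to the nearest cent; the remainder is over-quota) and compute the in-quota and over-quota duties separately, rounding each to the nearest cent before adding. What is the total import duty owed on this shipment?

Line 1 (9473.03.85, Casland, 10,526 pairs, $2,061,201.32):
Code 9473.03.85 is under a tariff-rate quota (threshold 3,982 pairs). In-quota: 3,982 pairs at 10%; over-quota: 6,544 pairs at 36.5%.
Pro-rata value split: in-quota = $2,061,201.32 × 3,982/10,526 = $779,755.24; over-quota = $2,061,201.32 − $779,755.24 = $1,281,446.08.
In-quota duty = $779,755.24 × 10% = $77,975.52. Over-quota duty = $1,281,446.08 × 36.5% = $467,727.82.
Line duty = $77,975.52 + $467,727.82 = $545,703.34.

$545,703.34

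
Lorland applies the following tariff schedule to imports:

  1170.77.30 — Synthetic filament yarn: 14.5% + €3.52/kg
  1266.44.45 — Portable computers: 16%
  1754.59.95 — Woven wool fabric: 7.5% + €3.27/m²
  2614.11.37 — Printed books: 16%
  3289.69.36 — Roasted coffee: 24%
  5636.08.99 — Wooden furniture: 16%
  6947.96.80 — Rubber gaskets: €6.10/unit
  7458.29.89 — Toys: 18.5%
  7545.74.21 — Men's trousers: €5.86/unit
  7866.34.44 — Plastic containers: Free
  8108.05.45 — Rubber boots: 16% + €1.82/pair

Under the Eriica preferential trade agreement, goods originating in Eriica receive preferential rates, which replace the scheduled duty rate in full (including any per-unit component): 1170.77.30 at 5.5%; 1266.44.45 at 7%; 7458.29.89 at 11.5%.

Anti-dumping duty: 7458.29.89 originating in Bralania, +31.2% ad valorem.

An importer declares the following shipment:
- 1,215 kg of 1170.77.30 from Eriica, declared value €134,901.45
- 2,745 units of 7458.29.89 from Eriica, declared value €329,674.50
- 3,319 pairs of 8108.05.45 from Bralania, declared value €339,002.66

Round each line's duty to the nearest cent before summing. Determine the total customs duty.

€105,613.16

Line 1 (1170.77.30, Eriica, 1,215 kg, €134,901.45):
Base rate for 1170.77.30 is 14.5% + €3.52/kg.
Origin Eriica qualifies under the Lorland–Eriica agreement and 1170.77.30 is covered: preferential rate 5.5% applies instead.
Duty = €134,901.45 × 5.5% = €7,419.58.
Line 2 (7458.29.89, Eriica, 2,745 units, €329,674.50):
Base rate for 7458.29.89 is 18.5%.
Origin Eriica qualifies under the Lorland–Eriica agreement and 7458.29.89 is covered: preferential rate 11.5% applies instead.
The additional-duty order on 7458.29.89 targets Bralania, not Eriica; it does not apply.
Duty = €329,674.50 × 11.5% = €37,912.57.
Line 3 (8108.05.45, Bralania, 3,319 pairs, €339,002.66):
Base rate for 8108.05.45 is 16% + €1.82/pair.
Duty = €339,002.66 × 16% + 3,319 × €1.82 = €60,281.01.
Total = €7,419.58 + €37,912.57 + €60,281.01 = €105,613.16.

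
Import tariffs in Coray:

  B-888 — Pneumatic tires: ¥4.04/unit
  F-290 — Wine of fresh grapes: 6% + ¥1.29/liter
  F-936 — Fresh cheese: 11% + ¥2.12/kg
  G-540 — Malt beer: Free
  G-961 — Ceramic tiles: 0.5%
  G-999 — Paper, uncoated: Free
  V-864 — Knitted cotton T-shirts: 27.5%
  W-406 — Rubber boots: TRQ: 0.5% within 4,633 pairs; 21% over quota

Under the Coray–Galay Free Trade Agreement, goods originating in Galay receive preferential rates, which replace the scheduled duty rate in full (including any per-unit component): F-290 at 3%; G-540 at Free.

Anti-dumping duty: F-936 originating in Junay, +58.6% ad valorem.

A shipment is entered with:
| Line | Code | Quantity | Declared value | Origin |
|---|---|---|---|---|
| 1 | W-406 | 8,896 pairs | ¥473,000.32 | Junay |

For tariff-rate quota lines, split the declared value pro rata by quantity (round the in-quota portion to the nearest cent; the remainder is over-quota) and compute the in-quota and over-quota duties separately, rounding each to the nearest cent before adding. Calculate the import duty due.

Line 1 (W-406, Junay, 8,896 pairs, ¥473,000.32):
Code W-406 is under a tariff-rate quota (threshold 4,633 pairs). In-quota: 4,633 pairs at 0.5%; over-quota: 4,263 pairs at 21%.
Pro-rata value split: in-quota = ¥473,000.32 × 4,633/8,896 = ¥246,336.61; over-quota = ¥473,000.32 − ¥246,336.61 = ¥226,663.71.
In-quota duty = ¥246,336.61 × 0.5% = ¥1,231.68. Over-quota duty = ¥226,663.71 × 21% = ¥47,599.38.
Line duty = ¥1,231.68 + ¥47,599.38 = ¥48,831.06.

¥48,831.06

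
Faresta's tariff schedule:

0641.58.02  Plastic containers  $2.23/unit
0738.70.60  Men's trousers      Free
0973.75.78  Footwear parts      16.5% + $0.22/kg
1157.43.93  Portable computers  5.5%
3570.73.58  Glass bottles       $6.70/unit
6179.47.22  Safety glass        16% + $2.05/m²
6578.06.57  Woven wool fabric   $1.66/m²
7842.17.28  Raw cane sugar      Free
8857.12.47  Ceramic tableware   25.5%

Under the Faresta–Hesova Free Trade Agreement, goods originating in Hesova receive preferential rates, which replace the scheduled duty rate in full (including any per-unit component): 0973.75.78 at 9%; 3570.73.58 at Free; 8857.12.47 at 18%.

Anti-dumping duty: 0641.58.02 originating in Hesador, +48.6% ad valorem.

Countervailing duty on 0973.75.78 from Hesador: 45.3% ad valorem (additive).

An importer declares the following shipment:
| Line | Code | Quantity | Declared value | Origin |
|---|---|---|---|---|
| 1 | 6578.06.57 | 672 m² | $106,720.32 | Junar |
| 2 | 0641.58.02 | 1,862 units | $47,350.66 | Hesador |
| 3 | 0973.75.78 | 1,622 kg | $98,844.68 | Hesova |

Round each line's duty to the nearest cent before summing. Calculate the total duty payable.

Line 1 (6578.06.57, Junar, 672 m², $106,720.32):
Base rate for 6578.06.57 is $1.66/m².
Duty = 672 × $1.66 = $1,115.52.
Line 2 (0641.58.02, Hesador, 1,862 units, $47,350.66):
Base rate for 0641.58.02 is $2.23/unit.
Additional duty on 0641.58.02 from Hesador: +48.6% ad valorem. Applied ad valorem rate = 48.6%.
Duty = $47,350.66 × 48.6% + 1,862 × $2.23 = $27,164.68.
Line 3 (0973.75.78, Hesova, 1,622 kg, $98,844.68):
Base rate for 0973.75.78 is 16.5% + $0.22/kg.
Origin Hesova qualifies under the Faresta–Hesova agreement and 0973.75.78 is covered: preferential rate 9% applies instead.
The additional-duty order on 0973.75.78 targets Hesador, not Hesova; it does not apply.
Duty = $98,844.68 × 9% = $8,896.02.
Total = $1,115.52 + $27,164.68 + $8,896.02 = $37,176.22.

$37,176.22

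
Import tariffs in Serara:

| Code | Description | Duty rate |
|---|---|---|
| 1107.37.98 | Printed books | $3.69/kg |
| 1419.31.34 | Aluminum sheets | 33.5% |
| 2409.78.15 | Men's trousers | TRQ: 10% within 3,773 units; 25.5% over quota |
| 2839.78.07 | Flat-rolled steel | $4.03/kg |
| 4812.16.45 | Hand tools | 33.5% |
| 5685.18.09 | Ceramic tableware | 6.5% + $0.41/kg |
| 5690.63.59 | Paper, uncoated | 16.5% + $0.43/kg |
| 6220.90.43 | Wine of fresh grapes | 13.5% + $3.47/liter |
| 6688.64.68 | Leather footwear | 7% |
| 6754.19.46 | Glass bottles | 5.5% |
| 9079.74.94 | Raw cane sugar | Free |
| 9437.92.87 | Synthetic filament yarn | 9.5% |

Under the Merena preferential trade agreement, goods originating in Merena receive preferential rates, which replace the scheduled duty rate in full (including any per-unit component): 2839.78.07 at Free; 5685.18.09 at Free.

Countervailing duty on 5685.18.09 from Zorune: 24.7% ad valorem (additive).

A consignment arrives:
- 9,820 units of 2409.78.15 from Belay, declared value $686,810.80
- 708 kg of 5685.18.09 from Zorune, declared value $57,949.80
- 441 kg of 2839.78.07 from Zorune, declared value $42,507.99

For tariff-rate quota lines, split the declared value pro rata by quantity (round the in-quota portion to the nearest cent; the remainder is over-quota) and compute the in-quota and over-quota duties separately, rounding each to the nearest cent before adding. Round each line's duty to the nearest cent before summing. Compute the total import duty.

$154,382.64

Line 1 (2409.78.15, Belay, 9,820 units, $686,810.80):
Code 2409.78.15 is under a tariff-rate quota (threshold 3,773 units). In-quota: 3,773 units at 10%; over-quota: 6,047 units at 25.5%.
Pro-rata value split: in-quota = $686,810.80 × 3,773/9,820 = $263,883.62; over-quota = $686,810.80 − $263,883.62 = $422,927.18.
In-quota duty = $263,883.62 × 10% = $26,388.36. Over-quota duty = $422,927.18 × 25.5% = $107,846.43.
Line duty = $26,388.36 + $107,846.43 = $134,234.79.
Line 2 (5685.18.09, Zorune, 708 kg, $57,949.80):
Base rate for 5685.18.09 is 6.5% + $0.41/kg.
5685.18.09 has an FTA preferential rate, but origin Zorune is not Merena; base rate stands.
Additional duty on 5685.18.09 from Zorune: +24.7%. Applied ad valorem rate: 6.5% + 24.7% = 31.2%.
Duty = $57,949.80 × 31.2% + 708 × $0.41 = $18,370.62.
Line 3 (2839.78.07, Zorune, 441 kg, $42,507.99):
Base rate for 2839.78.07 is $4.03/kg.
2839.78.07 has an FTA preferential rate, but origin Zorune is not Merena; base rate stands.
Duty = 441 × $4.03 = $1,777.23.
Total = $134,234.79 + $18,370.62 + $1,777.23 = $154,382.64.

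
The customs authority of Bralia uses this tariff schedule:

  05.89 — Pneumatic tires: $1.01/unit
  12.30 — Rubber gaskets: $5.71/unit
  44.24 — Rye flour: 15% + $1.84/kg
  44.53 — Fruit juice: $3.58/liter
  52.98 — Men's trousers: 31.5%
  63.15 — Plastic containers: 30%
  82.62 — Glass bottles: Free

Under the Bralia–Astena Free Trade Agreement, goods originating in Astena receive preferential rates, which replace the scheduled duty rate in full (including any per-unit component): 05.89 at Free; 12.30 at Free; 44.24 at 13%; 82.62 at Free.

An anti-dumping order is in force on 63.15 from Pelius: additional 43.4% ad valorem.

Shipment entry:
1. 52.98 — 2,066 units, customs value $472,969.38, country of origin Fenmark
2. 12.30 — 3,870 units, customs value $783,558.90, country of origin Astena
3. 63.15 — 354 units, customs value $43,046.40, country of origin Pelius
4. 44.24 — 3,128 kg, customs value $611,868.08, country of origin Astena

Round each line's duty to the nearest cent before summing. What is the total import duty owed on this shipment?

$260,124.26

Line 1 (52.98, Fenmark, 2,066 units, $472,969.38):
Base rate for 52.98 is 31.5%.
Duty = $472,969.38 × 31.5% = $148,985.35.
Line 2 (12.30, Astena, 3,870 units, $783,558.90):
Base rate for 12.30 is $5.71/unit.
Origin Astena qualifies under the Bralia–Astena agreement and 12.30 is covered: preferential rate Free applies instead.
Duty = $783,558.90 × 0% = $0.00.
Line 3 (63.15, Pelius, 354 units, $43,046.40):
Base rate for 63.15 is 30%.
Additional duty on 63.15 from Pelius: +43.4%. Applied ad valorem rate: 30% + 43.4% = 73.4%.
Duty = $43,046.40 × 73.4% = $31,596.06.
Line 4 (44.24, Astena, 3,128 kg, $611,868.08):
Base rate for 44.24 is 15% + $1.84/kg.
Origin Astena qualifies under the Bralia–Astena agreement and 44.24 is covered: preferential rate 13% applies instead.
Duty = $611,868.08 × 13% = $79,542.85.
Total = $148,985.35 + $0.00 + $31,596.06 + $79,542.85 = $260,124.26.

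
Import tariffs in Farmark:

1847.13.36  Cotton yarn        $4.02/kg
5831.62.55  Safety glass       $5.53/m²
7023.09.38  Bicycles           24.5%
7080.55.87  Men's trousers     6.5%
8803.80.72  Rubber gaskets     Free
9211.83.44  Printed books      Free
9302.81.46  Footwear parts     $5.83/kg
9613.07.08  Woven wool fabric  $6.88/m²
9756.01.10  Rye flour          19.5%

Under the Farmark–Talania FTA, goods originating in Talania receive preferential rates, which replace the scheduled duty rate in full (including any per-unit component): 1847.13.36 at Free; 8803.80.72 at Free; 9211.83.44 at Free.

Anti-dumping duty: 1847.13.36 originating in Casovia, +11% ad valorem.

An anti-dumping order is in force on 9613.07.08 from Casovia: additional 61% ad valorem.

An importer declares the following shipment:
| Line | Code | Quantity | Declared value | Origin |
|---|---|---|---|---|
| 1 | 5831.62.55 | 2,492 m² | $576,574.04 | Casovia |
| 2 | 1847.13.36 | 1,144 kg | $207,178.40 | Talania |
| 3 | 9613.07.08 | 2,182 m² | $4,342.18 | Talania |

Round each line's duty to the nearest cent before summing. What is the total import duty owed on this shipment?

Line 1 (5831.62.55, Casovia, 2,492 m², $576,574.04):
Base rate for 5831.62.55 is $5.53/m².
Duty = 2,492 × $5.53 = $13,780.76.
Line 2 (1847.13.36, Talania, 1,144 kg, $207,178.40):
Base rate for 1847.13.36 is $4.02/kg.
Origin Talania qualifies under the Farmark–Talania agreement and 1847.13.36 is covered: preferential rate Free applies instead.
The additional-duty order on 1847.13.36 targets Casovia, not Talania; it does not apply.
Duty = $207,178.40 × 0% = $0.00.
Line 3 (9613.07.08, Talania, 2,182 m², $4,342.18):
Base rate for 9613.07.08 is $6.88/m².
Origin Talania is the FTA partner but 9613.07.08 is not on the preference list; base rate stands.
The additional-duty order on 9613.07.08 targets Casovia, not Talania; it does not apply.
Duty = 2,182 × $6.88 = $15,012.16.
Total = $13,780.76 + $0.00 + $15,012.16 = $28,792.92.

$28,792.92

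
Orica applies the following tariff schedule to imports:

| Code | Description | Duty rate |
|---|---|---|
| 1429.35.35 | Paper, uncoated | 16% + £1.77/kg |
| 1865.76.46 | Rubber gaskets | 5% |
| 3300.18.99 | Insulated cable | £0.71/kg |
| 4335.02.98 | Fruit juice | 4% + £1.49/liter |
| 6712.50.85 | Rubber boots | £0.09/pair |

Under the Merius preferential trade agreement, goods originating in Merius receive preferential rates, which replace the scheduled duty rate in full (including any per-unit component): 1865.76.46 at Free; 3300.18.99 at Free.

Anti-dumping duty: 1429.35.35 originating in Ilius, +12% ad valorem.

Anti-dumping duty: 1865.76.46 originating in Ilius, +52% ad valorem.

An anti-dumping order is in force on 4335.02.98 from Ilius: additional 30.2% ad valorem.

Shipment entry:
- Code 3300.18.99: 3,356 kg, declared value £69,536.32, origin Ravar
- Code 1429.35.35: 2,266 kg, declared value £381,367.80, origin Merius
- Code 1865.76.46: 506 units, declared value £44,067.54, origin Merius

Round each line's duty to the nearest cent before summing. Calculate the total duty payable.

£67,412.43

Line 1 (3300.18.99, Ravar, 3,356 kg, £69,536.32):
Base rate for 3300.18.99 is £0.71/kg.
3300.18.99 has an FTA preferential rate, but origin Ravar is not Merius; base rate stands.
Duty = 3,356 × £0.71 = £2,382.76.
Line 2 (1429.35.35, Merius, 2,266 kg, £381,367.80):
Base rate for 1429.35.35 is 16% + £1.77/kg.
Origin Merius is the FTA partner but 1429.35.35 is not on the preference list; base rate stands.
The additional-duty order on 1429.35.35 targets Ilius, not Merius; it does not apply.
Duty = £381,367.80 × 16% + 2,266 × £1.77 = £65,029.67.
Line 3 (1865.76.46, Merius, 506 units, £44,067.54):
Base rate for 1865.76.46 is 5%.
Origin Merius qualifies under the Orica–Merius agreement and 1865.76.46 is covered: preferential rate Free applies instead.
The additional-duty order on 1865.76.46 targets Ilius, not Merius; it does not apply.
Duty = £44,067.54 × 0% = £0.00.
Total = £2,382.76 + £65,029.67 + £0.00 = £67,412.43.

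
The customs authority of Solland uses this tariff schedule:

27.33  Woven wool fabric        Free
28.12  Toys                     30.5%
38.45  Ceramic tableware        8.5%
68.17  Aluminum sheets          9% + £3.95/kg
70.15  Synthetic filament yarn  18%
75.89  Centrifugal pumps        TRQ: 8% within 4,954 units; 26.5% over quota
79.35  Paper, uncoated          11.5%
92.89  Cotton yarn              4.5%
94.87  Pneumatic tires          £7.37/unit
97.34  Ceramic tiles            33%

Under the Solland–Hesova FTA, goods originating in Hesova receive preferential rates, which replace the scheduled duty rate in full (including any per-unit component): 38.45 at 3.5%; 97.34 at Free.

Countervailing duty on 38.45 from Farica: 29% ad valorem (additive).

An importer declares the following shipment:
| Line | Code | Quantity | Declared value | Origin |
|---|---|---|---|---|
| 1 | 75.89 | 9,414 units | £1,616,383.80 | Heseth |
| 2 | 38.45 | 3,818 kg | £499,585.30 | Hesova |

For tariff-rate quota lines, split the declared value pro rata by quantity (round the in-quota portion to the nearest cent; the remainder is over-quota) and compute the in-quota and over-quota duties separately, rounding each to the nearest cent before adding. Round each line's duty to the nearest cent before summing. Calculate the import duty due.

£288,465.86

Line 1 (75.89, Heseth, 9,414 units, £1,616,383.80):
Code 75.89 is under a tariff-rate quota (threshold 4,954 units). In-quota: 4,954 units at 8%; over-quota: 4,460 units at 26.5%.
Pro-rata value split: in-quota = £1,616,383.80 × 4,954/9,414 = £850,601.80; over-quota = £1,616,383.80 − £850,601.80 = £765,782.00.
In-quota duty = £850,601.80 × 8% = £68,048.14. Over-quota duty = £765,782.00 × 26.5% = £202,932.23.
Line duty = £68,048.14 + £202,932.23 = £270,980.37.
Line 2 (38.45, Hesova, 3,818 kg, £499,585.30):
Base rate for 38.45 is 8.5%.
Origin Hesova qualifies under the Solland–Hesova agreement and 38.45 is covered: preferential rate 3.5% applies instead.
The additional-duty order on 38.45 targets Farica, not Hesova; it does not apply.
Duty = £499,585.30 × 3.5% = £17,485.49.
Total = £270,980.37 + £17,485.49 = £288,465.86.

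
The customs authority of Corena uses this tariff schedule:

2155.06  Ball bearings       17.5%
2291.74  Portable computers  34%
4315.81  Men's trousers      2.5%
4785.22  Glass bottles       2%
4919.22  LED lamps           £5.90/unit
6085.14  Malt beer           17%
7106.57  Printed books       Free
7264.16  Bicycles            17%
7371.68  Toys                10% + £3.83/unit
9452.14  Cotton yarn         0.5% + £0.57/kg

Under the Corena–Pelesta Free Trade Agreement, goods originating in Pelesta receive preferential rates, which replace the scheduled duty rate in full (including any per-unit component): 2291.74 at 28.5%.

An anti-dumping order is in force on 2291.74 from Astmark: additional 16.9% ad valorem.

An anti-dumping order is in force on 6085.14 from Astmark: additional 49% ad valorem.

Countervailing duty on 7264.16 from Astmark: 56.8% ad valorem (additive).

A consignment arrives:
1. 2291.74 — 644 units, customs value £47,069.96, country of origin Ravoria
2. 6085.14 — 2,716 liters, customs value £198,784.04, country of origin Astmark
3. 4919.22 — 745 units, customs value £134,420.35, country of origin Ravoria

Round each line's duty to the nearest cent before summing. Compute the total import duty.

Line 1 (2291.74, Ravoria, 644 units, £47,069.96):
Base rate for 2291.74 is 34%.
2291.74 has an FTA preferential rate, but origin Ravoria is not Pelesta; base rate stands.
The additional-duty order on 2291.74 targets Astmark, not Ravoria; it does not apply.
Duty = £47,069.96 × 34% = £16,003.79.
Line 2 (6085.14, Astmark, 2,716 liters, £198,784.04):
Base rate for 6085.14 is 17%.
Additional duty on 6085.14 from Astmark: +49%. Applied ad valorem rate: 17% + 49% = 66%.
Duty = £198,784.04 × 66% = £131,197.47.
Line 3 (4919.22, Ravoria, 745 units, £134,420.35):
Base rate for 4919.22 is £5.90/unit.
Duty = 745 × £5.90 = £4,395.50.
Total = £16,003.79 + £131,197.47 + £4,395.50 = £151,596.76.

£151,596.76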